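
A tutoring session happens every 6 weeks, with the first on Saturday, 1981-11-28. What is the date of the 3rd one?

1982-02-20

The 3rd occurrence is 2 intervals after the first: 2 × 42 = 84 days after 1981-11-28.
November has 30 days — 2 days to the end of November leaves 82.
December has 31 days (51 left).
January has 31 days (20 left).
20 days into February → 1982-02-20.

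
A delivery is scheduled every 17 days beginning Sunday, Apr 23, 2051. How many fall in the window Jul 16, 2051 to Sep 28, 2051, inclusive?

Occurrences land 17·i days after Apr 23, 2051 for i = 0, 1, 2, …
Jul 16, 2051 is 84 days after the start; 84 ÷ 17 = 4 remainder 16; since the remainder is 16, round up to i = 5. First occurrence in the window: #6 on Jul 17, 2051 (5×17 = 85 days in).
Sep 28, 2051 is 158 days after the start; 158 ÷ 17 = 9 remainder 5. Last occurrence in the window: #10 on Sep 23, 2051.
Occurrences #6 through #10: 5 in total.

5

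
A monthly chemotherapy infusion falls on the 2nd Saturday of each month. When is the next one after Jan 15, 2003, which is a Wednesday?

Jan 2003 starts on a Wednesday; its first Saturday is the 4th, so the 2nd Saturday is the 11th — Jan 11, 2003.
That is not after Jan 15, 2003, so look at Feb 2003.
Feb 2003 starts on a Saturday; its first Saturday is the 1st, so the 2nd Saturday is the 8th — Feb 8, 2003.

Feb 8, 2003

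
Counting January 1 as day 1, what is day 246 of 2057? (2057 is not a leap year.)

January has 31 days (246 − 31 = 215 remain).
February has 28 days (215 − 28 = 187 remain).
March has 31 days (187 − 31 = 156 remain).
April has 30 days (156 − 30 = 126 remain).
May has 31 days (126 − 31 = 95 remain).
June has 30 days (95 − 30 = 65 remain).
July has 31 days (65 − 31 = 34 remain).
August has 31 days (34 − 31 = 3 remain).
3 into September → September 3.

3 September 2057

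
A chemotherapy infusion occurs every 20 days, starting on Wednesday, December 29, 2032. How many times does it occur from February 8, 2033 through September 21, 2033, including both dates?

11

Occurrences land 20·i days after December 29, 2032 for i = 0, 1, 2, …
February 8, 2033 is 41 days after the start; 41 ÷ 20 = 2 remainder 1; since the remainder is 1, round up to i = 3. First occurrence in the window: #4 on February 27, 2033 (3×20 = 60 days in).
September 21, 2033 is 266 days after the start; 266 ÷ 20 = 13 remainder 6. Last occurrence in the window: #14 on September 15, 2033.
Occurrences #4 through #14: 11 in total.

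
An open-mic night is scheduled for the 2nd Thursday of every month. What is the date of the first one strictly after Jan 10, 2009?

Jan 2009 starts on a Thursday; its first Thursday is the 1st, so the 2nd Thursday is the 8th — Jan 8, 2009.
That is not after Jan 10, 2009, so look at Feb 2009.
Feb 2009 starts on a Sunday; its first Thursday is the 5th, so the 2nd Thursday is the 12th — Feb 12, 2009.

Feb 12, 2009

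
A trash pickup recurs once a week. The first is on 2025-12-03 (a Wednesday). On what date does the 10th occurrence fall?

The 10th occurrence is 9 intervals after the first: 9 × 7 = 63 days after 2025-12-03.
December has 31 days — 28 days to the end of December leaves 35.
January has 31 days (4 left).
4 days into February → 2026-02-04.

2026-02-04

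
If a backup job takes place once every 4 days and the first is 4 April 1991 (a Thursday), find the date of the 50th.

The 50th occurrence is 49 intervals after the first: 49 × 4 = 196 days after 4 April 1991.
April has 30 days — 26 days to the end of April leaves 170.
May has 31 days (139 left).
June has 30 days (109 left).
July has 31 days (78 left).
August has 31 days (47 left).
September has 30 days (17 left).
17 days into October → 17 October 1991.

17 October 1991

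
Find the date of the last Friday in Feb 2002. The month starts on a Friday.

Feb 22, 2002

Feb 2002 begins on a Friday, so the first Friday is Feb 1.
Feb 2002 has 28 days. Adding weeks: 1, 8, 15, 22 — the last one ≤ 28 is the 22nd.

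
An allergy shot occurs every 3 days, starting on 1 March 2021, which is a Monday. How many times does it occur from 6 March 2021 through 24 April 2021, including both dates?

17

Occurrences land 3·i days after 1 March 2021 for i = 0, 1, 2, …
6 March 2021 is 5 days after the start; 5 ÷ 3 = 1 remainder 2; since the remainder is 2, round up to i = 2. First occurrence in the window: #3 on 7 March 2021 (2×3 = 6 days in).
24 April 2021 is 54 days after the start; 54 ÷ 3 = 18 remainder 0. Last occurrence in the window: #19 on 24 April 2021.
Occurrences #3 through #19: 17 in total.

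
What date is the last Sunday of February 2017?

26 February 2017

February 2017 begins on a Wednesday, so the first Sunday is February 5 (4 days later).
February 2017 has 28 days. Adding weeks: 5, 12, 19, 26 — the last one ≤ 28 is the 26th.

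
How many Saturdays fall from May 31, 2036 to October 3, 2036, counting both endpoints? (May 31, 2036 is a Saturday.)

18

May 31, 2036 is a Saturday; the first Saturday on or after it is May 31, 2036.
From May 31, 2036 to October 3, 2036: 0 + 30 + 31 + 31 + 30 + 3 = 125 days (rest of May, June, July, August, September, October).
125 ÷ 7 = 17 full weeks with remainder 6, so 17 more Saturdays after the first → 18.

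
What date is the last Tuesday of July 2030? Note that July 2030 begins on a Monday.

July 2030 begins on a Monday, so the first Tuesday is July 2 (1 day later).
July 2030 has 31 days. Adding weeks: 2, 9, 16, 23, 30 — the last one ≤ 31 is the 30th.

30 July 2030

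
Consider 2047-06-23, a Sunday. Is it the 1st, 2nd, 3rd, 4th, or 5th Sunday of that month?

4th

Day 23 falls in week ⌈23/7⌉ of the month.
Days 1–7 hold the 1st Sunday, 8–14 the 2nd, 15–21 the 3rd, 22–28 the 4th, 29–31 the 5th.
23 is in the range for the 4th.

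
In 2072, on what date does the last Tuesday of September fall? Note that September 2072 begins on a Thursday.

September 2072 begins on a Thursday, so the first Tuesday is September 6 (5 days later).
September 2072 has 30 days. Adding weeks: 6, 13, 20, 27 — the last one ≤ 30 is the 27th.

27 September 2072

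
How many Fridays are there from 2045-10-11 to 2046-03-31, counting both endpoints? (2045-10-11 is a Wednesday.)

25

2045-10-11 is a Wednesday; the first Friday on or after it is 2045-10-13 (2 days later).
From 2045-10-13 to 2046-03-31: 18 + 30 + 31 + 31 + 28 + 31 = 169 days (rest of October, November, December, January, February, March).
169 ÷ 7 = 24 full weeks with remainder 1, so 24 more Fridays after the first → 25.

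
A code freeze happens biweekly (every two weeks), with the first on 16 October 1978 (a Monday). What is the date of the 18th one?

11 June 1979

The 18th occurrence is 17 intervals after the first: 17 × 14 = 238 days after 16 October 1978.
October has 31 days — 15 days to the end of October leaves 223.
November has 30 days (193 left).
December has 31 days (162 left).
January has 31 days (131 left).
February has 28 days (103 left).
March has 31 days (72 left).
April has 30 days (42 left).
May has 31 days (11 left).
11 days into June → 11 June 1979.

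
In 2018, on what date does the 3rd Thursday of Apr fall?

Apr 2018 begins on a Sunday, so the first Thursday is Apr 5 (4 days later).
The 3rd Thursday is 2 weeks later: 5 + 14 = 19.

Apr 19, 2018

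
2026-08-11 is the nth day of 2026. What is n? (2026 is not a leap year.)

223

Days in months before August: 31 + 28 + 31 + 30 + 31 + 30 + 31 = 212.
Plus 11 days into August → day 223.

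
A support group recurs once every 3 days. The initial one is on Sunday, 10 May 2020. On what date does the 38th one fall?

29 August 2020

The 38th occurrence is 37 intervals after the first: 37 × 3 = 111 days after 10 May 2020.
May has 31 days — 21 days to the end of May leaves 90.
June has 30 days (60 left).
July has 31 days (29 left).
29 days into August → 29 August 2020.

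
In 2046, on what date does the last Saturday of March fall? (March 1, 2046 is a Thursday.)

March 2046 begins on a Thursday, so the first Saturday is March 3 (2 days later).
March 2046 has 31 days. Adding weeks: 3, 10, 17, 24, 31 — the last one ≤ 31 is the 31st.

2046-03-31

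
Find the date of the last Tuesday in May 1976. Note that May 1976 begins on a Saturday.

1976-05-25

May 1976 begins on a Saturday, so the first Tuesday is May 4 (3 days later).
May 1976 has 31 days. Adding weeks: 4, 11, 18, 25 — the last one ≤ 31 is the 25th.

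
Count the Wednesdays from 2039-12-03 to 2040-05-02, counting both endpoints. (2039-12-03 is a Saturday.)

22

2039-12-03 is a Saturday; the first Wednesday on or after it is 2039-12-07 (4 days later).
From 2039-12-07 to 2040-05-02: 24 + 31 + 29 + 31 + 30 + 2 = 147 days (rest of December, January, February, March, April, May).
147 ÷ 7 = 21 full weeks with remainder 0, so 21 more Wednesdays after the first → 22.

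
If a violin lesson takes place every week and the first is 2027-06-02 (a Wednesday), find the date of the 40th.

The 40th occurrence is 39 intervals after the first: 39 × 7 = 273 days after 2027-06-02.
June has 30 days — 28 days to the end of June leaves 245.
July has 31 days (214 left).
August has 31 days (183 left).
September has 30 days (153 left).
October has 31 days (122 left).
November has 30 days (92 left).
December has 31 days (61 left).
January has 31 days (30 left).
February has 29 days (1 left).
1 day into March → 2028-03-01.

2028-03-01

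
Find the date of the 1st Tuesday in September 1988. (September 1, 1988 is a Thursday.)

September 1988 begins on a Thursday, so the first Tuesday is September 6 (5 days later).

6 September 1988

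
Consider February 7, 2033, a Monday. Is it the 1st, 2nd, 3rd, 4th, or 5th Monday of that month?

Day 7 falls in week ⌈7/7⌉ of the month.
Days 1–7 hold the 1st Monday, 8–14 the 2nd, 15–21 the 3rd, 22–28 the 4th, 29–31 the 5th.
7 is in the range for the 1st.

1st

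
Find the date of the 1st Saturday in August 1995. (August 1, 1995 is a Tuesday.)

August 1995 begins on a Tuesday, so the first Saturday is August 5 (4 days later).

1995-08-05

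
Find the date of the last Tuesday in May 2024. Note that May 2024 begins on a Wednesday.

2024-05-28

May 2024 begins on a Wednesday, so the first Tuesday is May 7 (6 days later).
May 2024 has 31 days. Adding weeks: 7, 14, 21, 28 — the last one ≤ 31 is the 28th.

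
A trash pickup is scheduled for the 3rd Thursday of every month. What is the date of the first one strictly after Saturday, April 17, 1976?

May 20, 1976

April 1976 starts on a Thursday; its first Thursday is the 1st, so the 3rd Thursday is the 15th — April 15, 1976.
That is not after April 17, 1976, so look at May 1976.
May 1976 starts on a Saturday; its first Thursday is the 6th, so the 3rd Thursday is the 20th — May 20, 1976.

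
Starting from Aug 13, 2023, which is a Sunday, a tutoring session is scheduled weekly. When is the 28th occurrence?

The 28th occurrence is 27 intervals after the first: 27 × 7 = 189 days after Aug 13, 2023.
Aug has 31 days — 18 days to the end of Aug leaves 171.
Sep has 30 days (141 left).
Oct has 31 days (110 left).
Nov has 30 days (80 left).
Dec has 31 days (49 left).
Jan has 31 days (18 left).
18 days into Feb → Feb 18, 2024.

Feb 18, 2024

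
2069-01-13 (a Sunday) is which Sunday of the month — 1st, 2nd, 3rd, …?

Day 13 falls in week ⌈13/7⌉ of the month.
Days 1–7 hold the 1st Sunday, 8–14 the 2nd, 15–21 the 3rd, 22–28 the 4th, 29–31 the 5th.
13 is in the range for the 2nd.

2nd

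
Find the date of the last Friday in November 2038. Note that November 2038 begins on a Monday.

2038-11-26

November 2038 begins on a Monday, so the first Friday is November 5 (4 days later).
November 2038 has 30 days. Adding weeks: 5, 12, 19, 26 — the last one ≤ 30 is the 26th.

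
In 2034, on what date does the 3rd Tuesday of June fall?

20 June 2034

June 2034 begins on a Thursday, so the first Tuesday is June 6 (5 days later).
The 3rd Tuesday is 2 weeks later: 6 + 14 = 20.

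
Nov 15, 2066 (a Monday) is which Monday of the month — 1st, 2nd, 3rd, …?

Day 15 falls in week ⌈15/7⌉ of the month.
Days 1–7 hold the 1st Monday, 8–14 the 2nd, 15–21 the 3rd, 22–28 the 4th, 29–31 the 5th.
15 is in the range for the 3rd.

3rd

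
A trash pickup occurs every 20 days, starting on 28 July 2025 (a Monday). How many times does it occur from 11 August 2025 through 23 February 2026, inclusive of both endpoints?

Occurrences land 20·i days after 28 July 2025 for i = 0, 1, 2, …
11 August 2025 is 14 days after the start; 14 ÷ 20 = 0 remainder 14; since the remainder is 14, round up to i = 1. First occurrence in the window: #2 on 17 August 2025 (1×20 = 20 days in).
23 February 2026 is 210 days after the start; 210 ÷ 20 = 10 remainder 10. Last occurrence in the window: #11 on 13 February 2026.
Occurrences #2 through #11: 10 in total.

10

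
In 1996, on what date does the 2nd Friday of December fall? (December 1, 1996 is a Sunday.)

December 1996 begins on a Sunday, so the first Friday is December 6 (5 days later).
The 2nd Friday is 1 weeks later: 6 + 7 = 13.

13 December 1996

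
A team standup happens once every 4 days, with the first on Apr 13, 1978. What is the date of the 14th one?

The 14th occurrence is 13 intervals after the first: 13 × 4 = 52 days after Apr 13, 1978.
Apr has 30 days — 17 days to the end of Apr leaves 35.
May has 31 days (4 left).
4 days into Jun → Jun 4, 1978.

Jun 4, 1978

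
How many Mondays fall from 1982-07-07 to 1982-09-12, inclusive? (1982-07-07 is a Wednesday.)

9

1982-07-07 is a Wednesday; the first Monday on or after it is 1982-07-12 (5 days later).
From 1982-07-12 to 1982-09-12: 19 + 31 + 12 = 62 days (rest of July, August, September).
62 ÷ 7 = 8 full weeks with remainder 6, so 8 more Mondays after the first → 9.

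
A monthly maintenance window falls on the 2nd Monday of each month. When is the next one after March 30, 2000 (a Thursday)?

March 2000 starts on a Wednesday; its first Monday is the 6th, so the 2nd Monday is the 13th — March 13, 2000.
That is not after March 30, 2000, so look at April 2000.
April 2000 starts on a Saturday; its first Monday is the 3rd, so the 2nd Monday is the 10th — April 10, 2000.

April 10, 2000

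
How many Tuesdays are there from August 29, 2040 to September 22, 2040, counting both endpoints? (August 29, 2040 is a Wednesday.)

August 29, 2040 is a Wednesday; the first Tuesday on or after it is September 4, 2040 (6 days later).
From September 4, 2040 to September 22, 2040 is 22 − 4 = 18 days.
18 ÷ 7 = 2 full weeks with remainder 4, so 2 more Tuesdays after the first → 3.

3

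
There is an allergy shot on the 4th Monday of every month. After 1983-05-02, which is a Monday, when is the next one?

1983-05-23

May 1983 starts on a Sunday; its first Monday is the 2nd, so the 4th Monday is the 23rd — 1983-05-23.
1983-05-23 is after 1983-05-02, so that is the next one.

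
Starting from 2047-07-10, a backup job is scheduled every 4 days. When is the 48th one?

2048-01-14

The 48th occurrence is 47 intervals after the first: 47 × 4 = 188 days after 2047-07-10.
July has 31 days — 21 days to the end of July leaves 167.
August has 31 days (136 left).
September has 30 days (106 left).
October has 31 days (75 left).
November has 30 days (45 left).
December has 31 days (14 left).
14 days into January → 2048-01-14.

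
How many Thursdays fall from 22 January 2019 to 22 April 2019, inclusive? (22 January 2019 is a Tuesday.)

22 January 2019 is a Tuesday; the first Thursday on or after it is 24 January 2019 (2 days later).
From 24 January 2019 to 22 April 2019: 7 + 28 + 31 + 22 = 88 days (rest of January, February, March, April).
88 ÷ 7 = 12 full weeks with remainder 4, so 12 more Thursdays after the first → 13.

13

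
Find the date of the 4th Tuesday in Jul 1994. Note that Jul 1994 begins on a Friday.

Jul 1994 begins on a Friday, so the first Tuesday is Jul 5 (4 days later).
The 4th Tuesday is 3 weeks later: 5 + 21 = 26.

Jul 26, 1994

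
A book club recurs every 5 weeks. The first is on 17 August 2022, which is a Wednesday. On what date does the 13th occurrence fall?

The 13th occurrence is 12 intervals after the first: 12 × 35 = 420 days after 17 August 2022.
August has 31 days — 14 days to the end of August leaves 406.
From end of August to end of 2022 is 122 days (284 left).
January has 31 days (253 left).
February has 28 days (225 left).
March has 31 days (194 left).
April has 30 days (164 left).
May has 31 days (133 left).
June has 30 days (103 left).
July has 31 days (72 left).
August has 31 days (41 left).
September has 30 days (11 left).
11 days into October → 11 October 2023.

11 October 2023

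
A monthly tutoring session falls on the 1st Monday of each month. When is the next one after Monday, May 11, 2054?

May 2054 starts on a Friday, so its 1st Monday is May 4, 2054 (3 days in).
That is not after May 11, 2054, so look at June 2054.
June 2054 starts on a Monday, so its 1st Monday is June 1, 2054.

June 1, 2054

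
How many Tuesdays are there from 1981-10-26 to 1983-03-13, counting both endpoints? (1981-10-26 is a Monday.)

1981-10-26 is a Monday; the first Tuesday on or after it is 1981-10-27 (1 day later).
From 1981-10-27 to 1983-03-13: 65 + 365 + 72 = 502 days (rest of 1981, 1982, to 1983-03-13 in 1983).
502 ÷ 7 = 71 full weeks with remainder 5, so 71 more Tuesdays after the first → 72.

72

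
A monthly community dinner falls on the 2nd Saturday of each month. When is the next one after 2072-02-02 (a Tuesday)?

February 2072 starts on a Monday; its first Saturday is the 6th, so the 2nd Saturday is the 13th — 2072-02-13.
2072-02-13 is after 2072-02-02, so that is the next one.

2072-02-13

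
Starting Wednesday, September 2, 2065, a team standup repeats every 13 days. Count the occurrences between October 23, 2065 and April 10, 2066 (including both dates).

13

Occurrences land 13·i days after September 2, 2065 for i = 0, 1, 2, …
October 23, 2065 is 51 days after the start; 51 ÷ 13 = 3 remainder 12; since the remainder is 12, round up to i = 4. First occurrence in the window: #5 on October 24, 2065 (4×13 = 52 days in).
April 10, 2066 is 220 days after the start; 220 ÷ 13 = 16 remainder 12. Last occurrence in the window: #17 on March 29, 2066.
Occurrences #5 through #17: 13 in total.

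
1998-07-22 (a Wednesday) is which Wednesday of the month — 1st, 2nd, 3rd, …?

Day 22 falls in week ⌈22/7⌉ of the month.
Days 1–7 hold the 1st Wednesday, 8–14 the 2nd, 15–21 the 3rd, 22–28 the 4th, 29–31 the 5th.
22 is in the range for the 4th.

4th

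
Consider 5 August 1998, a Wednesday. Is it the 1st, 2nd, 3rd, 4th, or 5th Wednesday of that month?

Day 5 falls in week ⌈5/7⌉ of the month.
Days 1–7 hold the 1st Wednesday, 8–14 the 2nd, 15–21 the 3rd, 22–28 the 4th, 29–31 the 5th.
5 is in the range for the 1st.

1st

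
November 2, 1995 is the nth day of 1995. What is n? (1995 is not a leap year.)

306

Days in months before November: 31 + 28 + 31 + 30 + 31 + 30 + 31 + 31 + 30 + 31 = 304.
Plus 2 days into November → day 306.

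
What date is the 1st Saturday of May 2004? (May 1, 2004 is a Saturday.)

May 2004 begins on a Saturday, so the first Saturday is May 1.

May 1, 2004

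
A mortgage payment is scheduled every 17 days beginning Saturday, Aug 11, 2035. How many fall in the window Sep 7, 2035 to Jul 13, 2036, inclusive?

Occurrences land 17·i days after Aug 11, 2035 for i = 0, 1, 2, …
Sep 7, 2035 is 27 days after the start; 27 ÷ 17 = 1 remainder 10; since the remainder is 10, round up to i = 2. First occurrence in the window: #3 on Sep 14, 2035 (2×17 = 34 days in).
Jul 13, 2036 is 337 days after the start; 337 ÷ 17 = 19 remainder 14. Last occurrence in the window: #20 on Jun 29, 2036.
Occurrences #3 through #20: 18 in total.

18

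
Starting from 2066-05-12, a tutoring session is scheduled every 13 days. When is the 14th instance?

The 14th occurrence is 13 intervals after the first: 13 × 13 = 169 days after 2066-05-12.
May has 31 days — 19 days to the end of May leaves 150.
June has 30 days (120 left).
July has 31 days (89 left).
August has 31 days (58 left).
September has 30 days (28 left).
28 days into October → 2066-10-28.

2066-10-28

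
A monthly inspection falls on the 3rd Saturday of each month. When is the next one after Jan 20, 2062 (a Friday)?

Jan 21, 2062

Jan 2062 starts on a Sunday; its first Saturday is the 7th, so the 3rd Saturday is the 21st — Jan 21, 2062.
Jan 21, 2062 is after Jan 20, 2062, so that is the next one.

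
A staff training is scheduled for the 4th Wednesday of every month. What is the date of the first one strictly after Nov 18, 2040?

Nov 2040 starts on a Thursday; its first Wednesday is the 7th, so the 4th Wednesday is the 28th — Nov 28, 2040.
Nov 28, 2040 is after Nov 18, 2040, so that is the next one.

Nov 28, 2040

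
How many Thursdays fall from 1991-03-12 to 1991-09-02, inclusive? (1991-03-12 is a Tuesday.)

1991-03-12 is a Tuesday; the first Thursday on or after it is 1991-03-14 (2 days later).
From 1991-03-14 to 1991-09-02: 17 + 30 + 31 + 30 + 31 + 31 + 2 = 172 days (rest of March, April, May, June, July, August, September).
172 ÷ 7 = 24 full weeks with remainder 4, so 24 more Thursdays after the first → 25.

25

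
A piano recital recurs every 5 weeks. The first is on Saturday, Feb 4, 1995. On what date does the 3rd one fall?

The 3rd occurrence is 2 intervals after the first: 2 × 35 = 70 days after Feb 4, 1995.
Feb has 28 days — 24 days to the end of Feb leaves 46.
Mar has 31 days (15 left).
15 days into Apr → Apr 15, 1995.

Apr 15, 1995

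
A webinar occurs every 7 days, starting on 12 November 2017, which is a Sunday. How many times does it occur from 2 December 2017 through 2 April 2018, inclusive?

18

Occurrences land 7·i days after 12 November 2017 for i = 0, 1, 2, …
2 December 2017 is 20 days after the start; 20 ÷ 7 = 2 remainder 6; since the remainder is 6, round up to i = 3. First occurrence in the window: #4 on 3 December 2017 (3×7 = 21 days in).
2 April 2018 is 141 days after the start; 141 ÷ 7 = 20 remainder 1. Last occurrence in the window: #21 on 1 April 2018.
Occurrences #4 through #21: 18 in total.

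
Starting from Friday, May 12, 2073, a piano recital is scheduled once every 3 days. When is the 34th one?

The 34th occurrence is 33 intervals after the first: 33 × 3 = 99 days after May 12, 2073.
May has 31 days — 19 days to the end of May leaves 80.
Jun has 30 days (50 left).
Jul has 31 days (19 left).
19 days into Aug → Aug 19, 2073.

Aug 19, 2073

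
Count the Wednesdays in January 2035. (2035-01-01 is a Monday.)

5

2035-01-01 is a Monday; the first Wednesday on or after it is 2035-01-03 (2 days later).
From 2035-01-03 to 2035-01-31 is 31 − 3 = 28 days.
28 ÷ 7 = 4 full weeks with remainder 0, so 4 more Wednesdays after the first → 5.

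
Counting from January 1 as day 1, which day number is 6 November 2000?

311

Days in months before November: 31 + 29 + 31 + 30 + 31 + 30 + 31 + 31 + 30 + 31 = 305.
Plus 6 days into November → day 311.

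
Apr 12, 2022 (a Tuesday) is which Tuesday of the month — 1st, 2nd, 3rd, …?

Day 12 falls in week ⌈12/7⌉ of the month.
Days 1–7 hold the 1st Tuesday, 8–14 the 2nd, 15–21 the 3rd, 22–28 the 4th, 29–31 the 5th.
12 is in the range for the 2nd.

2nd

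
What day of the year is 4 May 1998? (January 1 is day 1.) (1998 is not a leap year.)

Days in months before May: 31 + 28 + 31 + 30 = 120.
Plus 4 days into May → day 124.

124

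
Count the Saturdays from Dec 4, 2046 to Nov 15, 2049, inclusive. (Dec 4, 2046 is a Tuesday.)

Dec 4, 2046 is a Tuesday; the first Saturday on or after it is Dec 8, 2046 (4 days later).
From Dec 8, 2046 to Nov 15, 2049: 23 + 365 + 366 + 319 = 1073 days (rest of 2046, 2047, 2048, to Nov 15, 2049 in 2049).
1073 ÷ 7 = 153 full weeks with remainder 2, so 153 more Saturdays after the first → 154.

154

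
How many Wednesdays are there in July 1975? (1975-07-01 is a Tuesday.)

5

1975-07-01 is a Tuesday; the first Wednesday on or after it is 1975-07-02 (1 day later).
From 1975-07-02 to 1975-07-31 is 31 − 2 = 29 days.
29 ÷ 7 = 4 full weeks with remainder 1, so 4 more Wednesdays after the first → 5.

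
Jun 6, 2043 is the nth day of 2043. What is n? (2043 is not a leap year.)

Days in months before Jun: 31 + 28 + 31 + 30 + 31 = 151.
Plus 6 days into Jun → day 157.

157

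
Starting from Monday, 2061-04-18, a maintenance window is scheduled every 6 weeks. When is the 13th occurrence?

The 13th occurrence is 12 intervals after the first: 12 × 42 = 504 days after 2061-04-18.
April has 30 days — 12 days to the end of April leaves 492.
From end of April to end of 2061 is 245 days (247 left).
January has 31 days (216 left).
February has 28 days (188 left).
March has 31 days (157 left).
April has 30 days (127 left).
May has 31 days (96 left).
June has 30 days (66 left).
July has 31 days (35 left).
August has 31 days (4 left).
4 days into September → 2062-09-04.

2062-09-04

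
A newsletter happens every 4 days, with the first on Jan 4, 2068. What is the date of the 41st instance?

The 41st occurrence is 40 intervals after the first: 40 × 4 = 160 days after Jan 4, 2068.
Jan has 31 days — 27 days to the end of Jan leaves 133.
Feb has 29 days (104 left).
Mar has 31 days (73 left).
Apr has 30 days (43 left).
May has 31 days (12 left).
12 days into Jun → Jun 12, 2068.

Jun 12, 2068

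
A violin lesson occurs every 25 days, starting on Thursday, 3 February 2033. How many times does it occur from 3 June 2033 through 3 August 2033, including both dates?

3

Occurrences land 25·i days after 3 February 2033 for i = 0, 1, 2, …
3 June 2033 is 120 days after the start; 120 ÷ 25 = 4 remainder 20; since the remainder is 20, round up to i = 5. First occurrence in the window: #6 on 8 June 2033 (5×25 = 125 days in).
3 August 2033 is 181 days after the start; 181 ÷ 25 = 7 remainder 6. Last occurrence in the window: #8 on 28 July 2033.
Occurrences #6 through #8: 3 in total.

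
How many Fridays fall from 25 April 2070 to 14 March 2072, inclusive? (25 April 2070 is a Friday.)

99

25 April 2070 is a Friday; the first Friday on or after it is 25 April 2070.
From 25 April 2070 to 14 March 2072: 250 + 365 + 74 = 689 days (rest of 2070, 2071, to 14 March 2072 in 2072).
689 ÷ 7 = 98 full weeks with remainder 3, so 98 more Fridays after the first → 99.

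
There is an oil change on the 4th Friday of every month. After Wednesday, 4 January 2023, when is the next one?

27 January 2023

January 2023 starts on a Sunday; its first Friday is the 6th, so the 4th Friday is the 27th — 27 January 2023.
27 January 2023 is after 4 January 2023, so that is the next one.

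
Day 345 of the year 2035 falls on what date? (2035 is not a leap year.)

January has 31 days (345 − 31 = 314 remain).
February has 28 days (314 − 28 = 286 remain).
March has 31 days (286 − 31 = 255 remain).
April has 30 days (255 − 30 = 225 remain).
May has 31 days (225 − 31 = 194 remain).
June has 30 days (194 − 30 = 164 remain).
July has 31 days (164 − 31 = 133 remain).
August has 31 days (133 − 31 = 102 remain).
September has 30 days (102 − 30 = 72 remain).
October has 31 days (72 − 31 = 41 remain).
November has 30 days (41 − 30 = 11 remain).
11 into December → December 11.

December 11, 2035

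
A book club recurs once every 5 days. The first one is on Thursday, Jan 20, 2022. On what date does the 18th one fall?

Apr 15, 2022

The 18th occurrence is 17 intervals after the first: 17 × 5 = 85 days after Jan 20, 2022.
Jan has 31 days — 11 days to the end of Jan leaves 74.
Feb has 28 days (46 left).
Mar has 31 days (15 left).
15 days into Apr → Apr 15, 2022.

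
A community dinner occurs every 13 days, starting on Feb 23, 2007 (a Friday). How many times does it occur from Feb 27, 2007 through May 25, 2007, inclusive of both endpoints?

7

Occurrences land 13·i days after Feb 23, 2007 for i = 0, 1, 2, …
Feb 27, 2007 is 4 days after the start; 4 ÷ 13 = 0 remainder 4; since the remainder is 4, round up to i = 1. First occurrence in the window: #2 on Mar 8, 2007 (1×13 = 13 days in).
May 25, 2007 is 91 days after the start; 91 ÷ 13 = 7 remainder 0. Last occurrence in the window: #8 on May 25, 2007.
Occurrences #2 through #8: 7 in total.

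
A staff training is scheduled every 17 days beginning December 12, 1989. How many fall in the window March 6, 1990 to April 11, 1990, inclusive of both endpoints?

Occurrences land 17·i days after December 12, 1989 for i = 0, 1, 2, …
March 6, 1990 is 84 days after the start; 84 ÷ 17 = 4 remainder 16; since the remainder is 16, round up to i = 5. First occurrence in the window: #6 on March 7, 1990 (5×17 = 85 days in).
April 11, 1990 is 120 days after the start; 120 ÷ 17 = 7 remainder 1. Last occurrence in the window: #8 on April 10, 1990.
Occurrences #6 through #8: 3 in total.

3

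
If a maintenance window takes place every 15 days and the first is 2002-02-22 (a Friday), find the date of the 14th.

The 14th occurrence is 13 intervals after the first: 13 × 15 = 195 days after 2002-02-22.
February has 28 days — 6 days to the end of February leaves 189.
March has 31 days (158 left).
April has 30 days (128 left).
May has 31 days (97 left).
June has 30 days (67 left).
July has 31 days (36 left).
August has 31 days (5 left).
5 days into September → 2002-09-05.

2002-09-05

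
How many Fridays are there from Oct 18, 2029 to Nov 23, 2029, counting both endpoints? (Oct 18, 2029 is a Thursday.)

6

Oct 18, 2029 is a Thursday; the first Friday on or after it is Oct 19, 2029 (1 day later).
From Oct 19, 2029 to Nov 23, 2029: 12 + 23 = 35 days (rest of Oct, Nov).
35 ÷ 7 = 5 full weeks with remainder 0, so 5 more Fridays after the first → 6.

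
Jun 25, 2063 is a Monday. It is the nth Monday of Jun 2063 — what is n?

Day 25 falls in week ⌈25/7⌉ of the month.
Days 1–7 hold the 1st Monday, 8–14 the 2nd, 15–21 the 3rd, 22–28 the 4th, 29–31 the 5th.
25 is in the range for the 4th.

4th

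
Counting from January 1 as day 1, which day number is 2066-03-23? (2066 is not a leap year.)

Days in months before March: 31 + 28 = 59.
Plus 23 days into March → day 82.

82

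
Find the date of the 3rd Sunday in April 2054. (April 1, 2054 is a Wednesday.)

2054-04-19

April 2054 begins on a Wednesday, so the first Sunday is April 5 (4 days later).
The 3rd Sunday is 2 weeks later: 5 + 14 = 19.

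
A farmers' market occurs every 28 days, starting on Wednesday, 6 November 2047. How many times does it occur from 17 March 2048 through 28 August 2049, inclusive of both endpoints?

Occurrences land 28·i days after 6 November 2047 for i = 0, 1, 2, …
17 March 2048 is 132 days after the start; 132 ÷ 28 = 4 remainder 20; since the remainder is 20, round up to i = 5. First occurrence in the window: #6 on 25 March 2048 (5×28 = 140 days in).
28 August 2049 is 661 days after the start; 661 ÷ 28 = 23 remainder 17. Last occurrence in the window: #24 on 11 August 2049.
Occurrences #6 through #24: 19 in total.

19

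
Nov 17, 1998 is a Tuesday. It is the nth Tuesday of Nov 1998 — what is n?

3rd

Day 17 falls in week ⌈17/7⌉ of the month.
Days 1–7 hold the 1st Tuesday, 8–14 the 2nd, 15–21 the 3rd, 22–28 the 4th, 29–31 the 5th.
17 is in the range for the 3rd.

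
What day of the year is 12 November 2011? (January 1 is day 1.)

Days in months before November: 31 + 28 + 31 + 30 + 31 + 30 + 31 + 31 + 30 + 31 = 304.
Plus 12 days into November → day 316.

316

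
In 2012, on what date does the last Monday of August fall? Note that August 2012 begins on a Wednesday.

2012-08-27

August 2012 begins on a Wednesday, so the first Monday is August 6 (5 days later).
August 2012 has 31 days. Adding weeks: 6, 13, 20, 27 — the last one ≤ 31 is the 27th.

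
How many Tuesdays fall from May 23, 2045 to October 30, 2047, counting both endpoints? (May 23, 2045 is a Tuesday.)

May 23, 2045 is a Tuesday; the first Tuesday on or after it is May 23, 2045.
From May 23, 2045 to October 30, 2047: 222 + 365 + 303 = 890 days (rest of 2045, 2046, to October 30, 2047 in 2047).
890 ÷ 7 = 127 full weeks with remainder 1, so 127 more Tuesdays after the first → 128.

128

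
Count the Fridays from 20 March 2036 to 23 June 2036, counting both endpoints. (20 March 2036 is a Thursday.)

20 March 2036 is a Thursday; the first Friday on or after it is 21 March 2036 (1 day later).
From 21 March 2036 to 23 June 2036: 10 + 30 + 31 + 23 = 94 days (rest of March, April, May, June).
94 ÷ 7 = 13 full weeks with remainder 3, so 13 more Fridays after the first → 14.

14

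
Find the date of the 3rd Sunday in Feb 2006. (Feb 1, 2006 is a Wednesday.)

Feb 19, 2006

Feb 2006 begins on a Wednesday, so the first Sunday is Feb 5 (4 days later).
The 3rd Sunday is 2 weeks later: 5 + 14 = 19.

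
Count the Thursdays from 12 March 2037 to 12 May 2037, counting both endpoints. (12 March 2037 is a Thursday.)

9

12 March 2037 is a Thursday; the first Thursday on or after it is 12 March 2037.
From 12 March 2037 to 12 May 2037: 19 + 30 + 12 = 61 days (rest of March, April, May).
61 ÷ 7 = 8 full weeks with remainder 5, so 8 more Thursdays after the first → 9.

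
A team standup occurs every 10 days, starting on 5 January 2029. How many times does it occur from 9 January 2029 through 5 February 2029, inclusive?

3

Occurrences land 10·i days after 5 January 2029 for i = 0, 1, 2, …
9 January 2029 is 4 days after the start; 4 ÷ 10 = 0 remainder 4; since the remainder is 4, round up to i = 1. First occurrence in the window: #2 on 15 January 2029 (1×10 = 10 days in).
5 February 2029 is 31 days after the start; 31 ÷ 10 = 3 remainder 1. Last occurrence in the window: #4 on 4 February 2029.
Occurrences #2 through #4: 3 in total.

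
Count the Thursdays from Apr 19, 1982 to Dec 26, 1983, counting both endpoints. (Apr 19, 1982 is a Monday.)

Apr 19, 1982 is a Monday; the first Thursday on or after it is Apr 22, 1982 (3 days later).
From Apr 22, 1982 to Dec 26, 1983: 253 + 360 = 613 days (rest of 1982, to Dec 26, 1983 in 1983).
613 ÷ 7 = 87 full weeks with remainder 4, so 87 more Thursdays after the first → 88.

88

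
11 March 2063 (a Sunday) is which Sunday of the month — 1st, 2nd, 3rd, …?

Day 11 falls in week ⌈11/7⌉ of the month.
Days 1–7 hold the 1st Sunday, 8–14 the 2nd, 15–21 the 3rd, 22–28 the 4th, 29–31 the 5th.
11 is in the range for the 2nd.

2nd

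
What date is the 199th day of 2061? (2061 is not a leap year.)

2061-07-18

January has 31 days (199 − 31 = 168 remain).
February has 28 days (168 − 28 = 140 remain).
March has 31 days (140 − 31 = 109 remain).
April has 30 days (109 − 30 = 79 remain).
May has 31 days (79 − 31 = 48 remain).
June has 30 days (48 − 30 = 18 remain).
18 into July → July 18.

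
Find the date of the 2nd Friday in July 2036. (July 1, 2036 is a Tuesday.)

July 2036 begins on a Tuesday, so the first Friday is July 4 (3 days later).
The 2nd Friday is 1 weeks later: 4 + 7 = 11.

July 11, 2036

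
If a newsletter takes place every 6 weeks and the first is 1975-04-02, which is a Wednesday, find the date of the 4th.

The 4th occurrence is 3 intervals after the first: 3 × 42 = 126 days after 1975-04-02.
April has 30 days — 28 days to the end of April leaves 98.
May has 31 days (67 left).
June has 30 days (37 left).
July has 31 days (6 left).
6 days into August → 1975-08-06.

1975-08-06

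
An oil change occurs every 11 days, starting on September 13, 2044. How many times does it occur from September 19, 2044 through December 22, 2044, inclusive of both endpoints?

9

Occurrences land 11·i days after September 13, 2044 for i = 0, 1, 2, …
September 19, 2044 is 6 days after the start; 6 ÷ 11 = 0 remainder 6; since the remainder is 6, round up to i = 1. First occurrence in the window: #2 on September 24, 2044 (1×11 = 11 days in).
December 22, 2044 is 100 days after the start; 100 ÷ 11 = 9 remainder 1. Last occurrence in the window: #10 on December 21, 2044.
Occurrences #2 through #10: 9 in total.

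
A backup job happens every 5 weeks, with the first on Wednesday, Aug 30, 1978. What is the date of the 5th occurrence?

Jan 17, 1979

The 5th occurrence is 4 intervals after the first: 4 × 35 = 140 days after Aug 30, 1978.
Aug has 31 days — 1 day to the end of Aug leaves 139.
Sep has 30 days (109 left).
Oct has 31 days (78 left).
Nov has 30 days (48 left).
Dec has 31 days (17 left).
17 days into Jan → Jan 17, 1979.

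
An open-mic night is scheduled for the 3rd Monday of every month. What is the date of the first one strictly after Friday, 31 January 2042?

January 2042 starts on a Wednesday; its first Monday is the 6th, so the 3rd Monday is the 20th — 20 January 2042.
That is not after 31 January 2042, so look at February 2042.
February 2042 starts on a Saturday; its first Monday is the 3rd, so the 3rd Monday is the 17th — 17 February 2042.

17 February 2042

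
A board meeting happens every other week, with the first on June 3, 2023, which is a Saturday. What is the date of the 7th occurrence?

The 7th occurrence is 6 intervals after the first: 6 × 14 = 84 days after June 3, 2023.
June has 30 days — 27 days to the end of June leaves 57.
July has 31 days (26 left).
26 days into August → August 26, 2023.

August 26, 2023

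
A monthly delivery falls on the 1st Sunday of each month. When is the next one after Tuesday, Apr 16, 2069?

Apr 2069 starts on a Monday, so its 1st Sunday is Apr 7, 2069 (6 days in).
That is not after Apr 16, 2069, so look at May 2069.
May 2069 starts on a Wednesday, so its 1st Sunday is May 5, 2069 (4 days in).

May 5, 2069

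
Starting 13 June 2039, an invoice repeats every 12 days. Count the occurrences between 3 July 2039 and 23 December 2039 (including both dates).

Occurrences land 12·i days after 13 June 2039 for i = 0, 1, 2, …
3 July 2039 is 20 days after the start; 20 ÷ 12 = 1 remainder 8; since the remainder is 8, round up to i = 2. First occurrence in the window: #3 on 7 July 2039 (2×12 = 24 days in).
23 December 2039 is 193 days after the start; 193 ÷ 12 = 16 remainder 1. Last occurrence in the window: #17 on 22 December 2039.
Occurrences #3 through #17: 15 in total.

15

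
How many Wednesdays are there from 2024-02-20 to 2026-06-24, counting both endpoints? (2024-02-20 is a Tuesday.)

123

2024-02-20 is a Tuesday; the first Wednesday on or after it is 2024-02-21 (1 day later).
From 2024-02-21 to 2026-06-24: 314 + 365 + 175 = 854 days (rest of 2024, 2025, to 2026-06-24 in 2026).
854 ÷ 7 = 122 full weeks with remainder 0, so 122 more Wednesdays after the first → 123.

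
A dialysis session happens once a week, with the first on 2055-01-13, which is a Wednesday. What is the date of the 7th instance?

The 7th occurrence is 6 intervals after the first: 6 × 7 = 42 days after 2055-01-13.
January has 31 days — 18 days to the end of January leaves 24.
24 days into February → 2055-02-24.

2055-02-24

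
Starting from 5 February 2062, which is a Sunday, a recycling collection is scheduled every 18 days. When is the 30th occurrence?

The 30th occurrence is 29 intervals after the first: 29 × 18 = 522 days after 5 February 2062.
February has 28 days — 23 days to the end of February leaves 499.
From end of February to end of 2062 is 306 days (193 left).
January has 31 days (162 left).
February has 28 days (134 left).
March has 31 days (103 left).
April has 30 days (73 left).
May has 31 days (42 left).
June has 30 days (12 left).
12 days into July → 12 July 2063.

12 July 2063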